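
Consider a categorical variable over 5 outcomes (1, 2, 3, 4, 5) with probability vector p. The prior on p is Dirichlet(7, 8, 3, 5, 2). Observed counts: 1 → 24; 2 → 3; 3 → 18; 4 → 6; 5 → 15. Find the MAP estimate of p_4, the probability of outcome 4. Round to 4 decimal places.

MAP estimate: 0.1163

The posterior is Dirichlet(αᵢ + nᵢ) = Dirichlet(31, 11, 21, 11, 17).
For a Dirichlet(a₁,…,a_K) with all aᵢ > 1, the mode has j-th component (aⱼ − 1)/(Σaᵢ − K).
Here Σaᵢ = 91 and K = 5, so p_4 = (11 − 1)/(91 − 5) = 10/86 ≈ 0.1163.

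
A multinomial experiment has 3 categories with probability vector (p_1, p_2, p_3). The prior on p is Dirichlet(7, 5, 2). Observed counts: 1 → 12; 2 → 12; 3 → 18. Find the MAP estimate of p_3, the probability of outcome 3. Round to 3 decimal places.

The posterior is Dirichlet(αᵢ + nᵢ) = Dirichlet(19, 17, 20).
For a Dirichlet(a₁,…,a_K) with all aᵢ > 1, the mode has j-th component (aⱼ − 1)/(Σaᵢ − K).
Here Σaᵢ = 56 and K = 3, so p_3 = (20 − 1)/(56 − 3) = 19/53 ≈ 0.358.

MAP estimate: 0.358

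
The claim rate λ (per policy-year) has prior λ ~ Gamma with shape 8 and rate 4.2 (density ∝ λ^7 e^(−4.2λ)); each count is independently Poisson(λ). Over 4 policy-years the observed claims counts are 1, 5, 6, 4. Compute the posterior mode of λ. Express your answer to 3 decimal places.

Σxᵢ = 1+5+6+4 = 16, with n = 4.
Posterior ∝ λ^7e^(−4.2λ) · λ^16e^(−4λ) = λ^23e^(−8.2λ), i.e. Gamma(shape=24, rate=8.2).
The mode of a Gamma(a, b) with a ≥ 1 (shape–rate) is (a−1)/b = 23/8.2 ≈ 2.805.

λ̂_MAP = 2.805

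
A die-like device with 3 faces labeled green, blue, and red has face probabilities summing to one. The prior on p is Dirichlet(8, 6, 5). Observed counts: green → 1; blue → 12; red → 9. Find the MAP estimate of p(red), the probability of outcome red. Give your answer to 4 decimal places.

The posterior is Dirichlet(αᵢ + nᵢ) = Dirichlet(9, 18, 14).
For a Dirichlet(a₁,…,a_K) with all aᵢ > 1, the mode has j-th component (aⱼ − 1)/(Σaᵢ − K).
Here Σaᵢ = 41 and K = 3, so p(red) = (14 − 1)/(41 − 3) = 13/38 ≈ 0.3421.

MAP estimate of p(red) = 0.3421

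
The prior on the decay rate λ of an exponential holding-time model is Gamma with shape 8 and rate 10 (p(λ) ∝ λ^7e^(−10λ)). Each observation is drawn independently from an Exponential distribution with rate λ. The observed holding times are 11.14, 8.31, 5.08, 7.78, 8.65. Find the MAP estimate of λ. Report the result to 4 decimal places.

The Exponential(rate=λ) likelihood is ∝ λ^n e^(−λΣtᵢ). Here n = 5 and Σtᵢ = 11.14 + 8.31 + 5.08 + 7.78 + 8.65 = 40.96.
Posterior ∝ λ^7e^(−10λ) · λ^5e^(−40.96λ) = λ^12e^(−50.96λ), i.e. Gamma(13, 50.96).
Mode = (a−1)/b = 12/50.96 ≈ 0.2355.

λ̂_MAP = 0.2355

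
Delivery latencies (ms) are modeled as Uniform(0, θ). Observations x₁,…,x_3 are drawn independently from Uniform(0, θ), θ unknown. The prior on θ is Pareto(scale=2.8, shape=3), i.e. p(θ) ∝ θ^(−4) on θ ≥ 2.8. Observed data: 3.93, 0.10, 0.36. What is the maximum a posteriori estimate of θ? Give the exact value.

θ̂_MAP = 3.93

The Uniform(0, θ) likelihood is θ^(−n) for θ ≥ max(xᵢ), zero otherwise. Here max(xᵢ) = 3.93.
Posterior ∝ θ^(−4) · θ^(−3) = θ^(−7) on θ ≥ max(2.8, 3.93) = 3.93.
This density is strictly decreasing in θ, so the posterior mode lies at the lower boundary of the support.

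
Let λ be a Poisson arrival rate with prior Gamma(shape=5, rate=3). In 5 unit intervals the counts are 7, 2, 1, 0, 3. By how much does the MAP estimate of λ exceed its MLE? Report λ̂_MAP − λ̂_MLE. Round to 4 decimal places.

MAP − MLE = -0.4750

Σxᵢ = 13. Posterior is Gamma(18, 8); MAP = (18−1)/8 = 17/8 ≈ 2.12500.
MLE = x̄ = 13/5 ≈ 2.60000.
Difference = 17/8 − 13/5 = -19/40 ≈ -0.4750.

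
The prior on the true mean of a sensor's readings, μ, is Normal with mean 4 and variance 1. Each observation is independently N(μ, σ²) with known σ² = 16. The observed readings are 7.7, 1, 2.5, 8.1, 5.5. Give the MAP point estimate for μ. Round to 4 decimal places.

n = 5; x̄ = (7.7 + 1 + 2.5 + 8.1 + 5.5)/5 = 24.8/5 = 4.96.
For a Normal prior and Normal likelihood with known variance, the posterior is Normal; its mode equals its mean, the precision-weighted average.
Prior precision 1/σ₀² = 1/1 = 1; data precision n/σ² = 5/16 = 0.3125.
μ̂ = (1·4 + 0.3125·4.96) / (1 + 0.3125) = 5.55/1.3125 = 148/35 ≈ 4.2286.

μ̂_MAP = 4.2286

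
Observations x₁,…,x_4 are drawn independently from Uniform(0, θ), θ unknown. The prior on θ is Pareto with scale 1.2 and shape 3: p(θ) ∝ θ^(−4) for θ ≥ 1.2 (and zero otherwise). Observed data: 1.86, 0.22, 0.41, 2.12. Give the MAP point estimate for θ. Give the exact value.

The Uniform(0, θ) likelihood is θ^(−n) for θ ≥ max(xᵢ), zero otherwise. Here max(xᵢ) = 2.12.
Posterior ∝ θ^(−4) · θ^(−4) = θ^(−8) on θ ≥ max(1.2, 2.12) = 2.12.
This density is strictly decreasing in θ, so the posterior mode lies at the lower boundary of the support.

θ̂_MAP = 2.12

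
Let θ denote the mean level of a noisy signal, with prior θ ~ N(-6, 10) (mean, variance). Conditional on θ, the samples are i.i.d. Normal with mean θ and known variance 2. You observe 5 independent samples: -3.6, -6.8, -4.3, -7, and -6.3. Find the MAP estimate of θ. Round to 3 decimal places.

θ̂_MAP = -5.615

n = 5; x̄ = ((-3.6) + (-6.8) + (-4.3) + (-7) + (-6.3))/5 = -28/5 = -5.6.
For a Normal prior and Normal likelihood with known variance, the posterior is Normal; its mode equals its mean, the precision-weighted average.
Prior precision 1/σ₀² = 1/10 = 0.1; data precision n/σ² = 5/2 = 2.5.
θ̂ = (0.1·(-6) + 2.5·(-5.6)) / (0.1 + 2.5) = (-14.6)/2.6 = -73/13 ≈ -5.615.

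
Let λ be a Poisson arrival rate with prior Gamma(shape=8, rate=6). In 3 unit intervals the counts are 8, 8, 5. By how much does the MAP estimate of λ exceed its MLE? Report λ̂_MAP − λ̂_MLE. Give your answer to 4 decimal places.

Σxᵢ = 21. Posterior is Gamma(29, 9); MAP = (29−1)/9 = 28/9 ≈ 3.11111.
MLE = x̄ = 21/3 ≈ 7.00000.
Difference = 28/9 − 21/3 = -35/9 ≈ -3.8889.

MAP − MLE = -3.8889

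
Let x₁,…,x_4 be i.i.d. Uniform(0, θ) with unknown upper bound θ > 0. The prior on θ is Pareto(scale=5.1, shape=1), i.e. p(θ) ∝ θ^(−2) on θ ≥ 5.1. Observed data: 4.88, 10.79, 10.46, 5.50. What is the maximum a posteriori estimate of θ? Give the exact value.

θ̂_MAP = 10.79

The Uniform(0, θ) likelihood is θ^(−n) for θ ≥ max(xᵢ), zero otherwise. Here max(xᵢ) = 10.79.
Posterior ∝ θ^(−2) · θ^(−4) = θ^(−6) on θ ≥ max(5.1, 10.79) = 10.79.
This density is strictly decreasing in θ, so the posterior mode lies at the lower boundary of the support.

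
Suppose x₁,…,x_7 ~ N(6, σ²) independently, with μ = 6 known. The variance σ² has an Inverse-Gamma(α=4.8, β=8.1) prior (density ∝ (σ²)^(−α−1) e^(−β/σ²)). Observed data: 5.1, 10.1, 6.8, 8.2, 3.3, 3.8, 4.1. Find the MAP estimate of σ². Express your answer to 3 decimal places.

Sum of squared deviations about the known mean: SS = (5.1−6)² + (10.1−6)² + (6.8−6)² + (8.2−6)² + (3.3−6)² + (3.8−6)² + (4.1−6)² = 38.84.
The Normal likelihood contributes (σ²)^(−n/2) exp(−SS/(2σ²)), so the posterior is Inverse-Gamma(α + n/2, β + SS/2) = Inverse-Gamma(8.3, 27.52).
The mode of Inverse-Gamma(a, b) is b/(a+1) = 27.52/9.3 ≈ 2.959.

σ̂²_MAP = 2.959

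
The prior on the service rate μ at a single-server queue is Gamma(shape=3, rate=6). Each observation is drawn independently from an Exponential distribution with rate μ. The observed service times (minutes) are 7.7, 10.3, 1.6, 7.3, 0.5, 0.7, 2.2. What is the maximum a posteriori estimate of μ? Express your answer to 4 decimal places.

μ̂_MAP = 0.2479

The Exponential(rate=μ) likelihood is ∝ μ^n e^(−μΣtᵢ). Here n = 7 and Σtᵢ = 7.7 + 10.3 + 1.6 + 7.3 + 0.5 + 0.7 + 2.2 = 30.3.
Posterior ∝ μ^2e^(−6μ) · μ^7e^(−30.3μ) = μ^9e^(−36.3μ), i.e. Gamma(10, 36.3).
Mode = (a−1)/b = 9/36.3 ≈ 0.2479.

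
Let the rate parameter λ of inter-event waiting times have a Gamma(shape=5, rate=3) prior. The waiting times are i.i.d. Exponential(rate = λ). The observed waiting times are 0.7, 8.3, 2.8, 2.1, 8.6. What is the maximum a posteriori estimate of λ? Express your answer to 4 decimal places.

λ̂_MAP = 0.3529

The Exponential(rate=λ) likelihood is ∝ λ^n e^(−λΣtᵢ). Here n = 5 and Σtᵢ = 0.7 + 8.3 + 2.8 + 2.1 + 8.6 = 22.5.
Posterior ∝ λ^4e^(−3λ) · λ^5e^(−22.5λ) = λ^9e^(−25.5λ), i.e. Gamma(10, 25.5).
Mode = (a−1)/b = 9/25.5 ≈ 0.3529.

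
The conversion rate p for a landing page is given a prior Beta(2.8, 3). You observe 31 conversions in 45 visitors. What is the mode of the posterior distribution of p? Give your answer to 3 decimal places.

Prior: Beta(2.8, 3).
Data: 31 successes in 45 trials. The binomial likelihood contributes p^31(1−p)^14, so the posterior is Beta(2.8+31, 3+14) = Beta(33.8, 17).
For Beta(a, b) with a, b > 1 the mode is (a−1)/(a+b−2) = 32.8/48.8 ≈ 0.672.

p̂_MAP = 0.672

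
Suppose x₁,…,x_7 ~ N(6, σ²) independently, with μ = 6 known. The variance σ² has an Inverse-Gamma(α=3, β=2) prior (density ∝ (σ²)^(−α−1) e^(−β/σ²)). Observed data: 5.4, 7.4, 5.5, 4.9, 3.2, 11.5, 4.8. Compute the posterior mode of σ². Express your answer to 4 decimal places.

Sum of squared deviations about the known mean: SS = (5.4−6)² + (7.4−6)² + (5.5−6)² + (4.9−6)² + (3.2−6)² + (11.5−6)² + (4.8−6)² = 43.31.
The Normal likelihood contributes (σ²)^(−n/2) exp(−SS/(2σ²)), so the posterior is Inverse-Gamma(α + n/2, β + SS/2) = Inverse-Gamma(6.5, 23.655).
The mode of Inverse-Gamma(a, b) is b/(a+1) = 23.655/7.5 ≈ 3.1540.

σ̂²_MAP = 3.1540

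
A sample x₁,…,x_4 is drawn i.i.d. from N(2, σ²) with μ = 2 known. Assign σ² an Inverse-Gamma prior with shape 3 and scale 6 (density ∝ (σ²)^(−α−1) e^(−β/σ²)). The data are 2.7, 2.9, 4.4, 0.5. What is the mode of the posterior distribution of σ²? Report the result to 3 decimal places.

Sum of squared deviations about the known mean: SS = (2.7−2)² + (2.9−2)² + (4.4−2)² + (0.5−2)² = 9.31.
The Normal likelihood contributes (σ²)^(−n/2) exp(−SS/(2σ²)), so the posterior is Inverse-Gamma(α + n/2, β + SS/2) = Inverse-Gamma(5, 10.655).
The mode of Inverse-Gamma(a, b) is b/(a+1) = 10.655/6 ≈ 1.776.

σ̂²_MAP = 1.776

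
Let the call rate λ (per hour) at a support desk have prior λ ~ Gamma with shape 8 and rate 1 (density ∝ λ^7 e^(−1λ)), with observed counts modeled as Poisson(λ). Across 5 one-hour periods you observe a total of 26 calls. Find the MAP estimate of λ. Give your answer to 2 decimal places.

λ̂_MAP = 5.50

Σxᵢ = 26, n = 5.
Posterior ∝ λ^7e^(−1λ) · λ^26e^(−5λ) = λ^33e^(−6λ), i.e. Gamma(shape=34, rate=6).
The mode of a Gamma(a, b) with a ≥ 1 (shape–rate) is (a−1)/b = 33/6 ≈ 5.50.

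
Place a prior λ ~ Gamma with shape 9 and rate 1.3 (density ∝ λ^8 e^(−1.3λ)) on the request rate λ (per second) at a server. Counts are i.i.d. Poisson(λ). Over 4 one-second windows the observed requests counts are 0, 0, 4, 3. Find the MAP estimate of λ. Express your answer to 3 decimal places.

λ̂_MAP = 2.830

Σxᵢ = 0+0+4+3 = 7, with n = 4.
Posterior ∝ λ^8e^(−1.3λ) · λ^7e^(−4λ) = λ^15e^(−5.3λ), i.e. Gamma(shape=16, rate=5.3).
The mode of a Gamma(a, b) with a ≥ 1 (shape–rate) is (a−1)/b = 15/5.3 ≈ 2.830.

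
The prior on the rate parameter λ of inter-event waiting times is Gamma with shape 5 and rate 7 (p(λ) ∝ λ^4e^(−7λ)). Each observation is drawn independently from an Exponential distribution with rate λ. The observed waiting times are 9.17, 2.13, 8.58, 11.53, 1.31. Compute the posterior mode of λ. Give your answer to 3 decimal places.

The Exponential(rate=λ) likelihood is ∝ λ^n e^(−λΣtᵢ). Here n = 5 and Σtᵢ = 9.17 + 2.13 + 8.58 + 11.53 + 1.31 = 32.72.
Posterior ∝ λ^4e^(−7λ) · λ^5e^(−32.72λ) = λ^9e^(−39.72λ), i.e. Gamma(10, 39.72).
Mode = (a−1)/b = 9/39.72 ≈ 0.227.

λ̂_MAP = 0.227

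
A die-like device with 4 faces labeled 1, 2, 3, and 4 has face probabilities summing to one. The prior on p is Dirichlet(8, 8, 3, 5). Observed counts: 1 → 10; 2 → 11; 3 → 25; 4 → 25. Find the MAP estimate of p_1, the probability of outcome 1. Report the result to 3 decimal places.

MAP estimate: 0.187

The posterior is Dirichlet(αᵢ + nᵢ) = Dirichlet(18, 19, 28, 30).
For a Dirichlet(a₁,…,a_K) with all aᵢ > 1, the mode has j-th component (aⱼ − 1)/(Σaᵢ − K).
Here Σaᵢ = 95 and K = 4, so p_1 = (18 − 1)/(95 − 4) = 17/91 ≈ 0.187.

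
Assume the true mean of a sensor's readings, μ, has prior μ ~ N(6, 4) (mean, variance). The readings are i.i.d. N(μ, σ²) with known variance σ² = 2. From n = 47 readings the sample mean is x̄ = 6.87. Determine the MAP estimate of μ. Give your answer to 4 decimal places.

μ̂_MAP = 6.8608

n = 47, x̄ = 6.87.
For a Normal prior and Normal likelihood with known variance, the posterior is Normal; its mode equals its mean, the precision-weighted average.
Prior precision 1/σ₀² = 1/4 = 0.25; data precision n/σ² = 47/2 = 23.5.
μ̂ = (0.25·6 + 23.5·6.87) / (0.25 + 23.5) = 162.945/23.75 = 32589/4750 ≈ 6.8608.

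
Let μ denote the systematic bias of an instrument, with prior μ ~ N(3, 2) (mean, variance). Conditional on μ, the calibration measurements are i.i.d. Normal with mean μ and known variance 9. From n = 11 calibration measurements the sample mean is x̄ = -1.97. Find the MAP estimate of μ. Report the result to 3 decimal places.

n = 11, x̄ = -1.97.
For a Normal prior and Normal likelihood with known variance, the posterior is Normal; its mode equals its mean, the precision-weighted average.
Prior precision 1/σ₀² = 1/2 = 0.5; data precision n/σ² = 11/9.
μ̂ = (0.5·3 + (11/9)·(-1.97)) / (0.5 + 11/9) = (-817/900)/(31/18) = -817/1550 ≈ -0.527.

μ̂_MAP = -0.527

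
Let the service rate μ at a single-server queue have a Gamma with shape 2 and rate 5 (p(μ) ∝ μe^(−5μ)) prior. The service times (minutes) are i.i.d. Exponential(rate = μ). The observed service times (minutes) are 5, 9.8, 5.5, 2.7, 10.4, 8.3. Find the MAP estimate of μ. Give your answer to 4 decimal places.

μ̂_MAP = 0.1499

The Exponential(rate=μ) likelihood is ∝ μ^n e^(−μΣtᵢ). Here n = 6 and Σtᵢ = 5 + 9.8 + 5.5 + 2.7 + 10.4 + 8.3 = 41.7.
Posterior ∝ μe^(−5μ) · μ^6e^(−41.7μ) = μ^7e^(−46.7μ), i.e. Gamma(8, 46.7).
Mode = (a−1)/b = 7/46.7 ≈ 0.1499.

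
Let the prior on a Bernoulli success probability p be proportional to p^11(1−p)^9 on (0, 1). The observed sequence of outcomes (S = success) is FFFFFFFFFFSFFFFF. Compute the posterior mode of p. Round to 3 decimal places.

p̂_MAP = 0.333

The prior density ∝ p^11(1−p)^9 is the kernel of Beta(12, 10).
Data: 1 success in 16 trials (from the sequence). The binomial likelihood contributes p(1−p)^15, so the posterior is Beta(12+1, 10+15) = Beta(13, 25).
For Beta(a, b) with a, b > 1 the mode is (a−1)/(a+b−2) = 12/36 ≈ 0.333.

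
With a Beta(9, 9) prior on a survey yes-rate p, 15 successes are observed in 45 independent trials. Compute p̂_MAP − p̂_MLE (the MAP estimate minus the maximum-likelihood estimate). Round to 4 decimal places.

MAP − MLE = 0.0437

Posterior is Beta(24, 39); MAP = (24−1)/(63−2) = 23/61 ≈ 0.37705.
MLE ignores the prior: p̂_MLE = k/n = 15/45 ≈ 0.33333.
Difference = 23/61 − 15/45 = 8/183 ≈ 0.0437.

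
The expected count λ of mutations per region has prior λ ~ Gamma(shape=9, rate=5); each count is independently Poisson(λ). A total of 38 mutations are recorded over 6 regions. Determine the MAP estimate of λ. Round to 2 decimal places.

Σxᵢ = 38, n = 6.
Posterior ∝ λ^8e^(−5λ) · λ^38e^(−6λ) = λ^46e^(−11λ), i.e. Gamma(shape=47, rate=11).
The mode of a Gamma(a, b) with a ≥ 1 (shape–rate) is (a−1)/b = 46/11 ≈ 4.18.

λ̂_MAP = 4.18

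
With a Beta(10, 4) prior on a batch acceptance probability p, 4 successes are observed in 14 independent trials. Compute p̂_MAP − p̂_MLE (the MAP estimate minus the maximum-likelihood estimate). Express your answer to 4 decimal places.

MAP − MLE = 0.2143

Posterior is Beta(14, 14); MAP = (14−1)/(28−2) = 13/26 ≈ 0.50000.
MLE ignores the prior: p̂_MLE = k/n = 4/14 ≈ 0.28571.
Difference = 13/26 − 4/14 = 3/14 ≈ 0.2143.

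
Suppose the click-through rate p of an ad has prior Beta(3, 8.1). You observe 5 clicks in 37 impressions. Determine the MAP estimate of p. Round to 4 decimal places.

Prior: Beta(3, 8.1).
Data: 5 successes in 37 trials. The binomial likelihood contributes p^5(1−p)^32, so the posterior is Beta(3+5, 8.1+32) = Beta(8, 40.1).
For Beta(a, b) with a, b > 1 the mode is (a−1)/(a+b−2) = 7/46.1 ≈ 0.1518.

p̂_MAP = 0.1518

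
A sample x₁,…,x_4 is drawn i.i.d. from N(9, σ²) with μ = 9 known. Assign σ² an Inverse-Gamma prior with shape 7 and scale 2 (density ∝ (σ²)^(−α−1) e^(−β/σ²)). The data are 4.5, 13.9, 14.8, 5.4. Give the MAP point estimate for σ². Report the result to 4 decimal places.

Sum of squared deviations about the known mean: SS = (4.5−9)² + (13.9−9)² + (14.8−9)² + (5.4−9)² = 90.86.
The Normal likelihood contributes (σ²)^(−n/2) exp(−SS/(2σ²)), so the posterior is Inverse-Gamma(α + n/2, β + SS/2) = Inverse-Gamma(9, 47.43).
The mode of Inverse-Gamma(a, b) is b/(a+1) = 47.43/10 ≈ 4.7430.

σ̂²_MAP = 4.7430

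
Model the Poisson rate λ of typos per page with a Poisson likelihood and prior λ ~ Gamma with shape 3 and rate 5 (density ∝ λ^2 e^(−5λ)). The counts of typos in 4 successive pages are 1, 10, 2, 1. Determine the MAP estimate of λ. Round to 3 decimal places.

Σxᵢ = 1+10+2+1 = 14, with n = 4.
Posterior ∝ λ^2e^(−5λ) · λ^14e^(−4λ) = λ^16e^(−9λ), i.e. Gamma(shape=17, rate=9).
The mode of a Gamma(a, b) with a ≥ 1 (shape–rate) is (a−1)/b = 16/9 ≈ 1.778.

λ̂_MAP = 1.778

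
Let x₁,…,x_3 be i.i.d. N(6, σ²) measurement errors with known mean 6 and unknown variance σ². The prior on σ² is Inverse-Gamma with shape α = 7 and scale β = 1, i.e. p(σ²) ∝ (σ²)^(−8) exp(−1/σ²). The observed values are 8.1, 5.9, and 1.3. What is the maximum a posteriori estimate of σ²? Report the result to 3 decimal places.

σ̂²_MAP = 1.501

Sum of squared deviations about the known mean: SS = (8.1−6)² + (5.9−6)² + (1.3−6)² = 26.51.
The Normal likelihood contributes (σ²)^(−n/2) exp(−SS/(2σ²)), so the posterior is Inverse-Gamma(α + n/2, β + SS/2) = Inverse-Gamma(8.5, 14.255).
The mode of Inverse-Gamma(a, b) is b/(a+1) = 14.255/9.5 ≈ 1.501.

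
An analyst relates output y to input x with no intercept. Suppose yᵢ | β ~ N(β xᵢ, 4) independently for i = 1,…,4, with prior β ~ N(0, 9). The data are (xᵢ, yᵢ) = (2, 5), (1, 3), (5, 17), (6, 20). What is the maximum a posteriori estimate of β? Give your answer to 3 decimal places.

log p(β | y) = −Σ(yᵢ − βxᵢ)²/(2·4) − β²/(2·9) + const.
Setting the derivative to zero: Σxᵢ(yᵢ − βxᵢ)/4 − β/9 = 0, so β = Σxᵢyᵢ / (Σxᵢ² + σ²/τ²).
Σxᵢyᵢ = 2·5 + 1·3 + 5·17 + 6·20 = 218; Σxᵢ² = 66; σ²/τ² = 4/9.
β̂_MAP = 218 / (66 + 4/9) = 218/(598/9) = 981/299 ≈ 3.281.

β̂_MAP = 3.281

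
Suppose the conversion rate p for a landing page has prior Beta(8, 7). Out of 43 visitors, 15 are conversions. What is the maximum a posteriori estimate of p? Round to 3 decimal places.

p̂_MAP = 0.393

Prior: Beta(8, 7).
Data: 15 successes in 43 trials. The binomial likelihood contributes p^15(1−p)^28, so the posterior is Beta(8+15, 7+28) = Beta(23, 35).
For Beta(a, b) with a, b > 1 the mode is (a−1)/(a+b−2) = 22/56 ≈ 0.393.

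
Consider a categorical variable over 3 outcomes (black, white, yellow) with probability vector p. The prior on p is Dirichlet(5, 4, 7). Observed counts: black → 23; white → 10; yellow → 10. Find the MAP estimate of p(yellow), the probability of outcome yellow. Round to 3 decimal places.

The posterior is Dirichlet(αᵢ + nᵢ) = Dirichlet(28, 14, 17).
For a Dirichlet(a₁,…,a_K) with all aᵢ > 1, the mode has j-th component (aⱼ − 1)/(Σaᵢ − K).
Here Σaᵢ = 59 and K = 3, so p(yellow) = (17 − 1)/(59 − 3) = 16/56 ≈ 0.286.

MAP estimate of p(yellow) = 0.286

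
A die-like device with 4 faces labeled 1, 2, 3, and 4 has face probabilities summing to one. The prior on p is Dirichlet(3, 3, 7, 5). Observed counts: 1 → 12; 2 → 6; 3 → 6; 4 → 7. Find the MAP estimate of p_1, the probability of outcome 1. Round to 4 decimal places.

MAP estimate: 0.3111

The posterior is Dirichlet(αᵢ + nᵢ) = Dirichlet(15, 9, 13, 12).
For a Dirichlet(a₁,…,a_K) with all aᵢ > 1, the mode has j-th component (aⱼ − 1)/(Σaᵢ − K).
Here Σaᵢ = 49 and K = 4, so p_1 = (15 − 1)/(49 − 4) = 14/45 ≈ 0.3111.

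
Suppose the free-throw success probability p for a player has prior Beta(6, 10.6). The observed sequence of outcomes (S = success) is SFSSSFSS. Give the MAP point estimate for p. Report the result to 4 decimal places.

Prior: Beta(6, 10.6).
Data: 6 successes in 8 trials (from the sequence). The binomial likelihood contributes p^6(1−p)^2, so the posterior is Beta(6+6, 10.6+2) = Beta(12, 12.6).
For Beta(a, b) with a, b > 1 the mode is (a−1)/(a+b−2) = 11/22.6 ≈ 0.4867.

p̂_MAP = 0.4867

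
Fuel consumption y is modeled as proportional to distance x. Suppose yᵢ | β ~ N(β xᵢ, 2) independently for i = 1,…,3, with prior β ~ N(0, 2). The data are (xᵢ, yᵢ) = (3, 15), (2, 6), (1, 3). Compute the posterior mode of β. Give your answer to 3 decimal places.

β̂_MAP = 4.000

log p(β | y) = −Σ(yᵢ − βxᵢ)²/(2·2) − β²/(2·2) + const.
Setting the derivative to zero: Σxᵢ(yᵢ − βxᵢ)/2 − β/2 = 0, so β = Σxᵢyᵢ / (Σxᵢ² + σ²/τ²).
Σxᵢyᵢ = 3·15 + 2·6 + 1·3 = 60; Σxᵢ² = 14; σ²/τ² = 1.
β̂_MAP = 60 / (14 + 1) = 60/15 ≈ 4.000.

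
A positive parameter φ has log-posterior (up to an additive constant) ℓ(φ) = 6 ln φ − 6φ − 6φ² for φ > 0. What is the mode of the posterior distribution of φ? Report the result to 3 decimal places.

φ̂_MAP = 0.500

ℓ'(φ) = 6/φ − 6 − 12φ. Setting this to zero and multiplying by φ: 12φ² + 6φ − 6 = 0.
φ = (−6 + √(6² + 4·12·6)) / (2·12) = (−6 + √324) / 24 = (−6 + 18)/24 = 1/2.
ℓ''(φ) = −6/φ² − 12 < 0, confirming a maximum.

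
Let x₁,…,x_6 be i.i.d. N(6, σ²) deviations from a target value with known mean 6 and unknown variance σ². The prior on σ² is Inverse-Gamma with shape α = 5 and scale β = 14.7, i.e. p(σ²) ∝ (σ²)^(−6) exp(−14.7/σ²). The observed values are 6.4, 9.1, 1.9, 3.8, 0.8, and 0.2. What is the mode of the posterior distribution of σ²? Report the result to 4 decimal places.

σ̂²_MAP = 6.7500

Sum of squared deviations about the known mean: SS = (6.4−6)² + (9.1−6)² + (1.9−6)² + (3.8−6)² + (0.8−6)² + (0.2−6)² = 92.1.
The Normal likelihood contributes (σ²)^(−n/2) exp(−SS/(2σ²)), so the posterior is Inverse-Gamma(α + n/2, β + SS/2) = Inverse-Gamma(8, 60.75).
The mode of Inverse-Gamma(a, b) is b/(a+1) = 60.75/9 ≈ 6.7500.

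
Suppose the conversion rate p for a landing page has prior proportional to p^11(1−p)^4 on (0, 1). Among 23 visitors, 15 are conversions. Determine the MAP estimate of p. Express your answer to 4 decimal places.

The prior density ∝ p^11(1−p)^4 is the kernel of Beta(12, 5).
Data: 15 successes in 23 trials. The binomial likelihood contributes p^15(1−p)^8, so the posterior is Beta(12+15, 5+8) = Beta(27, 13).
For Beta(a, b) with a, b > 1 the mode is (a−1)/(a+b−2) = 26/38 ≈ 0.6842.

p̂_MAP = 0.6842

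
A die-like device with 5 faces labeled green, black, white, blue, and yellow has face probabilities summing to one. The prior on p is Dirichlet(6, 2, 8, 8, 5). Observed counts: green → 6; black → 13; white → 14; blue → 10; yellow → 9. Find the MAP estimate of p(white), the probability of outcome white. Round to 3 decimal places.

The posterior is Dirichlet(αᵢ + nᵢ) = Dirichlet(12, 15, 22, 18, 14).
For a Dirichlet(a₁,…,a_K) with all aᵢ > 1, the mode has j-th component (aⱼ − 1)/(Σaᵢ − K).
Here Σaᵢ = 81 and K = 5, so p(white) = (22 − 1)/(81 − 5) = 21/76 ≈ 0.276.

MAP estimate of p(white) = 0.276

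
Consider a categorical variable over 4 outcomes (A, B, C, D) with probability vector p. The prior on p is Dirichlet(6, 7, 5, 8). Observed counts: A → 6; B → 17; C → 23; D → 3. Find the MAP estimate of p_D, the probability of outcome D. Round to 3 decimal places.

The posterior is Dirichlet(αᵢ + nᵢ) = Dirichlet(12, 24, 28, 11).
For a Dirichlet(a₁,…,a_K) with all aᵢ > 1, the mode has j-th component (aⱼ − 1)/(Σaᵢ − K).
Here Σaᵢ = 75 and K = 4, so p_D = (11 − 1)/(75 − 4) = 10/71 ≈ 0.141.

MAP estimate of p_D = 0.141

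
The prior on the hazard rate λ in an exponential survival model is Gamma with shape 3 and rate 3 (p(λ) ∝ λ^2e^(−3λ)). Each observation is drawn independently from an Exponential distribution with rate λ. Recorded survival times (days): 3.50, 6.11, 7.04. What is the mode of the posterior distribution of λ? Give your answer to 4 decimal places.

λ̂_MAP = 0.2545

The Exponential(rate=λ) likelihood is ∝ λ^n e^(−λΣtᵢ). Here n = 3 and Σtᵢ = 3.50 + 6.11 + 7.04 = 16.65.
Posterior ∝ λ^2e^(−3λ) · λ^3e^(−16.65λ) = λ^5e^(−19.65λ), i.e. Gamma(6, 19.65).
Mode = (a−1)/b = 5/19.65 ≈ 0.2545.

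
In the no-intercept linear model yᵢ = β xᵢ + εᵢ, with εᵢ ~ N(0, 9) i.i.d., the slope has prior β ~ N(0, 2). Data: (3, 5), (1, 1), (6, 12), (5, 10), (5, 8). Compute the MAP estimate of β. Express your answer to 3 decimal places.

β̂_MAP = 1.771

log p(β | y) = −Σ(yᵢ − βxᵢ)²/(2·9) − β²/(2·2) + const.
Setting the derivative to zero: Σxᵢ(yᵢ − βxᵢ)/9 − β/2 = 0, so β = Σxᵢyᵢ / (Σxᵢ² + σ²/τ²).
Σxᵢyᵢ = 3·5 + 1·1 + 6·12 + 5·10 + 5·8 = 178; Σxᵢ² = 96; σ²/τ² = 4.5.
β̂_MAP = 178 / (96 + 4.5) = 178/100.5 ≈ 1.771.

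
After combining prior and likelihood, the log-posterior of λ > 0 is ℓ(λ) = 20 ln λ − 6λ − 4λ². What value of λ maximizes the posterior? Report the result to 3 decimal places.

λ̂_MAP = 1.250

ℓ'(λ) = 20/λ − 6 − 8λ. Setting this to zero and multiplying by λ: 8λ² + 6λ − 20 = 0.
λ = (−6 + √(6² + 4·8·20)) / (2·8) = (−6 + √676) / 16 = (−6 + 26)/16 = 5/4.
ℓ''(λ) = −20/λ² − 8 < 0, confirming a maximum.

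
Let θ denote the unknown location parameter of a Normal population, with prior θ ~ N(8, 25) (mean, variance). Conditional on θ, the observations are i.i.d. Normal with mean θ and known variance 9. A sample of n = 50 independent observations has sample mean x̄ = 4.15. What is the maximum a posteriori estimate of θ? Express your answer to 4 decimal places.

n = 50, x̄ = 4.15.
For a Normal prior and Normal likelihood with known variance, the posterior is Normal; its mode equals its mean, the precision-weighted average.
Prior precision 1/σ₀² = 1/25 = 0.04; data precision n/σ² = 50/9.
θ̂ = (0.04·8 + (50/9)·4.15) / (0.04 + 50/9) = (10519/450)/(1259/225) = 10519/2518 ≈ 4.1775.

θ̂_MAP = 4.1775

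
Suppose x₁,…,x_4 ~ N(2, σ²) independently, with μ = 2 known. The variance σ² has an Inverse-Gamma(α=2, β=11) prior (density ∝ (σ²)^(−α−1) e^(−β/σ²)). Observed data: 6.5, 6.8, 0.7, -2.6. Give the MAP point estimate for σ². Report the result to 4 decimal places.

σ̂²_MAP = 8.8140

Sum of squared deviations about the known mean: SS = (6.5−2)² + (6.8−2)² + (0.7−2)² + (-2.6−2)² = 66.14.
The Normal likelihood contributes (σ²)^(−n/2) exp(−SS/(2σ²)), so the posterior is Inverse-Gamma(α + n/2, β + SS/2) = Inverse-Gamma(4, 44.07).
The mode of Inverse-Gamma(a, b) is b/(a+1) = 44.07/5 ≈ 8.8140.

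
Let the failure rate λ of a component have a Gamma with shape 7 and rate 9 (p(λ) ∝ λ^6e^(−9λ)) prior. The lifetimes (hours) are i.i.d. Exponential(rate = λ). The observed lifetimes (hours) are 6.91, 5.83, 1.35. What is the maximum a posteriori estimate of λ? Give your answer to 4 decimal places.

λ̂_MAP = 0.3898

The Exponential(rate=λ) likelihood is ∝ λ^n e^(−λΣtᵢ). Here n = 3 and Σtᵢ = 6.91 + 5.83 + 1.35 = 14.09.
Posterior ∝ λ^6e^(−9λ) · λ^3e^(−14.09λ) = λ^9e^(−23.09λ), i.e. Gamma(10, 23.09).
Mode = (a−1)/b = 9/23.09 ≈ 0.3898.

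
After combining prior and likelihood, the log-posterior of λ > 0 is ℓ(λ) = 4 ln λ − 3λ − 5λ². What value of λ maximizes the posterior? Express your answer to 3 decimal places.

ℓ'(λ) = 4/λ − 3 − 10λ. Setting this to zero and multiplying by λ: 10λ² + 3λ − 4 = 0.
λ = (−3 + √(3² + 4·10·4)) / (2·10) = (−3 + √169) / 20 = (−3 + 13)/20 = 1/2.
ℓ''(λ) = −4/λ² − 10 < 0, confirming a maximum.

λ̂_MAP = 0.500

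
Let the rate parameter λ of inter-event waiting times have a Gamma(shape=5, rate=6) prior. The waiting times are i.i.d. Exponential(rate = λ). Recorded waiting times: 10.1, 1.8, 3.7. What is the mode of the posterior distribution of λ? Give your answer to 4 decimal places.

The Exponential(rate=λ) likelihood is ∝ λ^n e^(−λΣtᵢ). Here n = 3 and Σtᵢ = 10.1 + 1.8 + 3.7 = 15.6.
Posterior ∝ λ^4e^(−6λ) · λ^3e^(−15.6λ) = λ^7e^(−21.6λ), i.e. Gamma(8, 21.6).
Mode = (a−1)/b = 7/21.6 ≈ 0.3241.

λ̂_MAP = 0.3241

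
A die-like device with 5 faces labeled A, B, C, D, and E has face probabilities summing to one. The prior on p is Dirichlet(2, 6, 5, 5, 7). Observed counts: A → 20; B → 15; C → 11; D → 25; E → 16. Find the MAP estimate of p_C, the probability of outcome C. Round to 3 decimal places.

MAP estimate of p_C = 0.140

The posterior is Dirichlet(αᵢ + nᵢ) = Dirichlet(22, 21, 16, 30, 23).
For a Dirichlet(a₁,…,a_K) with all aᵢ > 1, the mode has j-th component (aⱼ − 1)/(Σaᵢ − K).
Here Σaᵢ = 112 and K = 5, so p_C = (16 − 1)/(112 − 5) = 15/107 ≈ 0.140.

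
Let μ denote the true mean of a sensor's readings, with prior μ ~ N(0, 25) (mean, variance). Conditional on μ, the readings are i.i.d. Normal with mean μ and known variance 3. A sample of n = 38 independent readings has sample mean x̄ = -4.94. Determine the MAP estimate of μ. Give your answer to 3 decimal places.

μ̂_MAP = -4.924

n = 38, x̄ = -4.94.
For a Normal prior and Normal likelihood with known variance, the posterior is Normal; its mode equals its mean, the precision-weighted average.
Prior precision 1/σ₀² = 1/25 = 0.04; data precision n/σ² = 38/3.
μ̂ = (0.04·0 + (38/3)·(-4.94)) / (0.04 + 38/3) = (-4693/75)/(953/75) = -4693/953 ≈ -4.924.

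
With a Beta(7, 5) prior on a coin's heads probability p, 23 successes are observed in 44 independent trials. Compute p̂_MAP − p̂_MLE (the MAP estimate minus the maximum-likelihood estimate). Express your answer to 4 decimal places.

MAP − MLE = 0.0143

Posterior is Beta(30, 26); MAP = (30−1)/(56−2) = 29/54 ≈ 0.53704.
MLE ignores the prior: p̂_MLE = k/n = 23/44 ≈ 0.52273.
Difference = 29/54 − 23/44 = 17/1188 ≈ 0.0143.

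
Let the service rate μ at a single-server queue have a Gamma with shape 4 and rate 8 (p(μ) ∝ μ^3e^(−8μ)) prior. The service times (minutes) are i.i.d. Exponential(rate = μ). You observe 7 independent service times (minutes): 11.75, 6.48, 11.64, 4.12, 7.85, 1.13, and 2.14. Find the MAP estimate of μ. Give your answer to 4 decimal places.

The Exponential(rate=μ) likelihood is ∝ μ^n e^(−μΣtᵢ). Here n = 7 and Σtᵢ = 11.75 + 6.48 + 11.64 + 4.12 + 7.85 + 1.13 + 2.14 = 45.11.
Posterior ∝ μ^3e^(−8μ) · μ^7e^(−45.11μ) = μ^10e^(−53.11μ), i.e. Gamma(11, 53.11).
Mode = (a−1)/b = 10/53.11 ≈ 0.1883.

μ̂_MAP = 0.1883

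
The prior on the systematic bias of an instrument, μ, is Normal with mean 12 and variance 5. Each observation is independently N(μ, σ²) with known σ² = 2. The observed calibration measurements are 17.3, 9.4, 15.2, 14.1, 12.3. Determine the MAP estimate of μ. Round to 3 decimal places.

n = 5; x̄ = (17.3 + 9.4 + 15.2 + 14.1 + 12.3)/5 = 68.3/5 = 13.66.
For a Normal prior and Normal likelihood with known variance, the posterior is Normal; its mode equals its mean, the precision-weighted average.
Prior precision 1/σ₀² = 1/5 = 0.2; data precision n/σ² = 5/2 = 2.5.
μ̂ = (0.2·12 + 2.5·13.66) / (0.2 + 2.5) = 36.55/2.7 = 731/54 ≈ 13.537.

μ̂_MAP = 13.537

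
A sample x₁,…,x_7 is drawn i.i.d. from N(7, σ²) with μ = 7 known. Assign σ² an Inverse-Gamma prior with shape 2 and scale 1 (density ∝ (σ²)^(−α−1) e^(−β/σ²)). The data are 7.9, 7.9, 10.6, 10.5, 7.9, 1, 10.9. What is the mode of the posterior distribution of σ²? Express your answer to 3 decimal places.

σ̂²_MAP = 6.219

Sum of squared deviations about the known mean: SS = (7.9−7)² + (7.9−7)² + (10.6−7)² + (10.5−7)² + (7.9−7)² + (1−7)² + (10.9−7)² = 78.85.
The Normal likelihood contributes (σ²)^(−n/2) exp(−SS/(2σ²)), so the posterior is Inverse-Gamma(α + n/2, β + SS/2) = Inverse-Gamma(5.5, 40.425).
The mode of Inverse-Gamma(a, b) is b/(a+1) = 40.425/6.5 ≈ 6.219.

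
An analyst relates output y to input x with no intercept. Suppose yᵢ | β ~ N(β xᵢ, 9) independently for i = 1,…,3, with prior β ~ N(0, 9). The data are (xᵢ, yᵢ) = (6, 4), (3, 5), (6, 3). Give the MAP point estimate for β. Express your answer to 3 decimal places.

β̂_MAP = 0.695

log p(β | y) = −Σ(yᵢ − βxᵢ)²/(2·9) − β²/(2·9) + const.
Setting the derivative to zero: Σxᵢ(yᵢ − βxᵢ)/9 − β/9 = 0, so β = Σxᵢyᵢ / (Σxᵢ² + σ²/τ²).
Σxᵢyᵢ = 6·4 + 3·5 + 6·3 = 57; Σxᵢ² = 81; σ²/τ² = 1.
β̂_MAP = 57 / (81 + 1) = 57/82 ≈ 0.695.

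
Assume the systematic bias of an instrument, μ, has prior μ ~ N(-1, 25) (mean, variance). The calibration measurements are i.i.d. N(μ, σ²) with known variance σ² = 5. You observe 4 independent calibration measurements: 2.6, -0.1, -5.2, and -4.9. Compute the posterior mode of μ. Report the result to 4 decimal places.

μ̂_MAP = -1.8571

n = 4; x̄ = (2.6 + (-0.1) + (-5.2) + (-4.9))/4 = -7.6/4 = -1.9.
For a Normal prior and Normal likelihood with known variance, the posterior is Normal; its mode equals its mean, the precision-weighted average.
Prior precision 1/σ₀² = 1/25 = 0.04; data precision n/σ² = 4/5 = 0.8.
μ̂ = (0.04·(-1) + 0.8·(-1.9)) / (0.04 + 0.8) = (-1.56)/0.84 = -13/7 ≈ -1.8571.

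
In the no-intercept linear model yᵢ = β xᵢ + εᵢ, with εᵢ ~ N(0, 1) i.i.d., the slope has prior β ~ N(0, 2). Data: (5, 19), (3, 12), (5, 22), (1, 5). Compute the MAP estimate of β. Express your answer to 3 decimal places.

log p(β | y) = −Σ(yᵢ − βxᵢ)²/(2·1) − β²/(2·2) + const.
Setting the derivative to zero: Σxᵢ(yᵢ − βxᵢ)/1 − β/2 = 0, so β = Σxᵢyᵢ / (Σxᵢ² + σ²/τ²).
Σxᵢyᵢ = 5·19 + 3·12 + 5·22 + 1·5 = 246; Σxᵢ² = 60; σ²/τ² = 0.5.
β̂_MAP = 246 / (60 + 0.5) = 246/60.5 ≈ 4.066.

β̂_MAP = 4.066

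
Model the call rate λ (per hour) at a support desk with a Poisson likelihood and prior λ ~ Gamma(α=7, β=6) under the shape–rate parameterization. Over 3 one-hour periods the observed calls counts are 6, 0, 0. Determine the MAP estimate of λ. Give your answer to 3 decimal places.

Σxᵢ = 6+0+0 = 6, with n = 3.
Posterior ∝ λ^6e^(−6λ) · λ^6e^(−3λ) = λ^12e^(−9λ), i.e. Gamma(shape=13, rate=9).
The mode of a Gamma(a, b) with a ≥ 1 (shape–rate) is (a−1)/b = 12/9 ≈ 1.333.

λ̂_MAP = 1.333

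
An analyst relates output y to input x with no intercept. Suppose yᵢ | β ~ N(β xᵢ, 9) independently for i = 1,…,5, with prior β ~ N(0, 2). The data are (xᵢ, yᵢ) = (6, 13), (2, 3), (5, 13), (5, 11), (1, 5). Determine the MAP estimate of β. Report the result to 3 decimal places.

β̂_MAP = 2.188

log p(β | y) = −Σ(yᵢ − βxᵢ)²/(2·9) − β²/(2·2) + const.
Setting the derivative to zero: Σxᵢ(yᵢ − βxᵢ)/9 − β/2 = 0, so β = Σxᵢyᵢ / (Σxᵢ² + σ²/τ²).
Σxᵢyᵢ = 6·13 + 2·3 + 5·13 + 5·11 + 1·5 = 209; Σxᵢ² = 91; σ²/τ² = 4.5.
β̂_MAP = 209 / (91 + 4.5) = 209/95.5 ≈ 2.188.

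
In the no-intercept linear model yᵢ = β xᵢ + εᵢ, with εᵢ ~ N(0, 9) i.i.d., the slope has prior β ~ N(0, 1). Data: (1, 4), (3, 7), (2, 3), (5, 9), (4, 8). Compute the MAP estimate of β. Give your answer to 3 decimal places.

β̂_MAP = 1.688

log p(β | y) = −Σ(yᵢ − βxᵢ)²/(2·9) − β²/(2·1) + const.
Setting the derivative to zero: Σxᵢ(yᵢ − βxᵢ)/9 − β/1 = 0, so β = Σxᵢyᵢ / (Σxᵢ² + σ²/τ²).
Σxᵢyᵢ = 1·4 + 3·7 + 2·3 + 5·9 + 4·8 = 108; Σxᵢ² = 55; σ²/τ² = 9.
β̂_MAP = 108 / (55 + 9) = 108/64 ≈ 1.688.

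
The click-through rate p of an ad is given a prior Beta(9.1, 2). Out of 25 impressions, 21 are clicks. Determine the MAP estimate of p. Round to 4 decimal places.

Prior: Beta(9.1, 2).
Data: 21 successes in 25 trials. The binomial likelihood contributes p^21(1−p)^4, so the posterior is Beta(9.1+21, 2+4) = Beta(30.1, 6).
For Beta(a, b) with a, b > 1 the mode is (a−1)/(a+b−2) = 29.1/34.1 ≈ 0.8534.

p̂_MAP = 0.8534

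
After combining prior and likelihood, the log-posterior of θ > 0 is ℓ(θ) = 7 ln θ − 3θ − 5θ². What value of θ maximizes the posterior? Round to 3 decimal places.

θ̂_MAP = 0.700

ℓ'(θ) = 7/θ − 3 − 10θ. Setting this to zero and multiplying by θ: 10θ² + 3θ − 7 = 0.
θ = (−3 + √(3² + 4·10·7)) / (2·10) = (−3 + √289) / 20 = (−3 + 17)/20 = 7/10.
ℓ''(θ) = −7/θ² − 10 < 0, confirming a maximum.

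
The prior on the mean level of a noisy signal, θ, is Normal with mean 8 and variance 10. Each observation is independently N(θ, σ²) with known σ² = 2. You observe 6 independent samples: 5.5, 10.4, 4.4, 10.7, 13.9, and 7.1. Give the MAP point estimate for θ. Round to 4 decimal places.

θ̂_MAP = 8.6452

n = 6; x̄ = (5.5 + 10.4 + 4.4 + 10.7 + 13.9 + 7.1)/6 = 52/6 = 26/3 ≈ 8.6667.
For a Normal prior and Normal likelihood with known variance, the posterior is Normal; its mode equals its mean, the precision-weighted average.
Prior precision 1/σ₀² = 1/10 = 0.1; data precision n/σ² = 6/2 = 3.
θ̂ = (0.1·8 + 3·(26/3)) / (0.1 + 3) = 26.8/3.1 = 268/31 ≈ 8.6452.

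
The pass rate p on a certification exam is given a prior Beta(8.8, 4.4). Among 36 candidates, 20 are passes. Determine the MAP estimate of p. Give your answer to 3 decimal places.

p̂_MAP = 0.589

Prior: Beta(8.8, 4.4).
Data: 20 successes in 36 trials. The binomial likelihood contributes p^20(1−p)^16, so the posterior is Beta(8.8+20, 4.4+16) = Beta(28.8, 20.4).
For Beta(a, b) with a, b > 1 the mode is (a−1)/(a+b−2) = 27.8/47.2 ≈ 0.589.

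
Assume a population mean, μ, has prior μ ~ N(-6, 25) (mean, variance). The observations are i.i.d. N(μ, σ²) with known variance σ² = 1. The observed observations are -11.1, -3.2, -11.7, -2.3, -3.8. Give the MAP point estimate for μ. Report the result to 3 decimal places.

n = 5; x̄ = ((-11.1) + (-3.2) + (-11.7) + (-2.3) + (-3.8))/5 = -32.1/5 = -6.42.
For a Normal prior and Normal likelihood with known variance, the posterior is Normal; its mode equals its mean, the precision-weighted average.
Prior precision 1/σ₀² = 1/25 = 0.04; data precision n/σ² = 5/1 = 5.
μ̂ = (0.04·(-6) + 5·(-6.42)) / (0.04 + 5) = (-32.34)/5.04 = -77/12 ≈ -6.417.

μ̂_MAP = -6.417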